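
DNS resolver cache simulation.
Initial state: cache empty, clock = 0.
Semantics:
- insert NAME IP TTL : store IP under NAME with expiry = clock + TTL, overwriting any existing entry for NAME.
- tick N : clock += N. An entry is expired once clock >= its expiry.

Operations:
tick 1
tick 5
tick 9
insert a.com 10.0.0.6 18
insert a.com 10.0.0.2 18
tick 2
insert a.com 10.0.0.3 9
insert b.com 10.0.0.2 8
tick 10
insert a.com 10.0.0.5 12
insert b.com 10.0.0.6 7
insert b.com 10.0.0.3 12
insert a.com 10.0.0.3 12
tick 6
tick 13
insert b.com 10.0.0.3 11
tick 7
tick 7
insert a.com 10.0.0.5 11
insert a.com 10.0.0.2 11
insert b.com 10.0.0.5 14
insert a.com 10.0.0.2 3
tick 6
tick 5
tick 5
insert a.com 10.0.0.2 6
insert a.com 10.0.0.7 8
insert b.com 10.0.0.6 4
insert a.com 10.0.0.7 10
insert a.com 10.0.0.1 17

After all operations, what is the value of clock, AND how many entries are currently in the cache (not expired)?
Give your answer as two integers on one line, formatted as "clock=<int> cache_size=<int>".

Op 1: tick 1 -> clock=1.
Op 2: tick 5 -> clock=6.
Op 3: tick 9 -> clock=15.
Op 4: insert a.com -> 10.0.0.6 (expiry=15+18=33). clock=15
Op 5: insert a.com -> 10.0.0.2 (expiry=15+18=33). clock=15
Op 6: tick 2 -> clock=17.
Op 7: insert a.com -> 10.0.0.3 (expiry=17+9=26). clock=17
Op 8: insert b.com -> 10.0.0.2 (expiry=17+8=25). clock=17
Op 9: tick 10 -> clock=27. purged={a.com,b.com}
Op 10: insert a.com -> 10.0.0.5 (expiry=27+12=39). clock=27
Op 11: insert b.com -> 10.0.0.6 (expiry=27+7=34). clock=27
Op 12: insert b.com -> 10.0.0.3 (expiry=27+12=39). clock=27
Op 13: insert a.com -> 10.0.0.3 (expiry=27+12=39). clock=27
Op 14: tick 6 -> clock=33.
Op 15: tick 13 -> clock=46. purged={a.com,b.com}
Op 16: insert b.com -> 10.0.0.3 (expiry=46+11=57). clock=46
Op 17: tick 7 -> clock=53.
Op 18: tick 7 -> clock=60. purged={b.com}
Op 19: insert a.com -> 10.0.0.5 (expiry=60+11=71). clock=60
Op 20: insert a.com -> 10.0.0.2 (expiry=60+11=71). clock=60
Op 21: insert b.com -> 10.0.0.5 (expiry=60+14=74). clock=60
Op 22: insert a.com -> 10.0.0.2 (expiry=60+3=63). clock=60
Op 23: tick 6 -> clock=66. purged={a.com}
Op 24: tick 5 -> clock=71.
Op 25: tick 5 -> clock=76. purged={b.com}
Op 26: insert a.com -> 10.0.0.2 (expiry=76+6=82). clock=76
Op 27: insert a.com -> 10.0.0.7 (expiry=76+8=84). clock=76
Op 28: insert b.com -> 10.0.0.6 (expiry=76+4=80). clock=76
Op 29: insert a.com -> 10.0.0.7 (expiry=76+10=86). clock=76
Op 30: insert a.com -> 10.0.0.1 (expiry=76+17=93). clock=76
Final clock = 76
Final cache (unexpired): {a.com,b.com} -> size=2

Answer: clock=76 cache_size=2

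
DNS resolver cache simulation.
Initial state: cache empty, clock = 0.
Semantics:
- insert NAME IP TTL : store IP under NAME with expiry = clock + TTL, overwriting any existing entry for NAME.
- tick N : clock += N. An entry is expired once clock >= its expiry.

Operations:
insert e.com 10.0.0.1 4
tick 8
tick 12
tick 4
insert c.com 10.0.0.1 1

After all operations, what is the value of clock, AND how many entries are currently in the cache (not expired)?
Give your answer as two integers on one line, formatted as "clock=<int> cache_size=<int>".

Answer: clock=24 cache_size=1

Derivation:
Op 1: insert e.com -> 10.0.0.1 (expiry=0+4=4). clock=0
Op 2: tick 8 -> clock=8. purged={e.com}
Op 3: tick 12 -> clock=20.
Op 4: tick 4 -> clock=24.
Op 5: insert c.com -> 10.0.0.1 (expiry=24+1=25). clock=24
Final clock = 24
Final cache (unexpired): {c.com} -> size=1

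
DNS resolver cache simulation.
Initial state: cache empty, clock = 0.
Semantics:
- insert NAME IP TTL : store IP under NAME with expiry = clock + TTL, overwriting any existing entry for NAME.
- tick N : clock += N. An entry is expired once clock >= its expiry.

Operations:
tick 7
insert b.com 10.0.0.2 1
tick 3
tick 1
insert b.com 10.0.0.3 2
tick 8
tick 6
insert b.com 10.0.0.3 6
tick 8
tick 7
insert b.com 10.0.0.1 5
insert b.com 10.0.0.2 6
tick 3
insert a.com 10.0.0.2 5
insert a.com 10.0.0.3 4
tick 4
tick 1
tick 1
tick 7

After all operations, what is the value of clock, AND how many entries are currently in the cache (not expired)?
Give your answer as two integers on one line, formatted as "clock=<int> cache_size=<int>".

Op 1: tick 7 -> clock=7.
Op 2: insert b.com -> 10.0.0.2 (expiry=7+1=8). clock=7
Op 3: tick 3 -> clock=10. purged={b.com}
Op 4: tick 1 -> clock=11.
Op 5: insert b.com -> 10.0.0.3 (expiry=11+2=13). clock=11
Op 6: tick 8 -> clock=19. purged={b.com}
Op 7: tick 6 -> clock=25.
Op 8: insert b.com -> 10.0.0.3 (expiry=25+6=31). clock=25
Op 9: tick 8 -> clock=33. purged={b.com}
Op 10: tick 7 -> clock=40.
Op 11: insert b.com -> 10.0.0.1 (expiry=40+5=45). clock=40
Op 12: insert b.com -> 10.0.0.2 (expiry=40+6=46). clock=40
Op 13: tick 3 -> clock=43.
Op 14: insert a.com -> 10.0.0.2 (expiry=43+5=48). clock=43
Op 15: insert a.com -> 10.0.0.3 (expiry=43+4=47). clock=43
Op 16: tick 4 -> clock=47. purged={a.com,b.com}
Op 17: tick 1 -> clock=48.
Op 18: tick 1 -> clock=49.
Op 19: tick 7 -> clock=56.
Final clock = 56
Final cache (unexpired): {} -> size=0

Answer: clock=56 cache_size=0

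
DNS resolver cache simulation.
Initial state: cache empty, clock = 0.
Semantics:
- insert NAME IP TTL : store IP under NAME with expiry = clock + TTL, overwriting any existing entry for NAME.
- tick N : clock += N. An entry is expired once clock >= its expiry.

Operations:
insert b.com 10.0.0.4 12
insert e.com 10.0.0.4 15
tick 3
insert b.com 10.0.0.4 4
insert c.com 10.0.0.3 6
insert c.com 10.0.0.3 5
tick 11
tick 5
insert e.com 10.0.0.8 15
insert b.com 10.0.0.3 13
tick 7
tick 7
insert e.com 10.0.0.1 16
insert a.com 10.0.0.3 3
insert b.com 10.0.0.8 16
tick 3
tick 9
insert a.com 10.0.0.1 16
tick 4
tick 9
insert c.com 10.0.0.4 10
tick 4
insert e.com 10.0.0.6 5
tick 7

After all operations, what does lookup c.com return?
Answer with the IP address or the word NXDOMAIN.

Op 1: insert b.com -> 10.0.0.4 (expiry=0+12=12). clock=0
Op 2: insert e.com -> 10.0.0.4 (expiry=0+15=15). clock=0
Op 3: tick 3 -> clock=3.
Op 4: insert b.com -> 10.0.0.4 (expiry=3+4=7). clock=3
Op 5: insert c.com -> 10.0.0.3 (expiry=3+6=9). clock=3
Op 6: insert c.com -> 10.0.0.3 (expiry=3+5=8). clock=3
Op 7: tick 11 -> clock=14. purged={b.com,c.com}
Op 8: tick 5 -> clock=19. purged={e.com}
Op 9: insert e.com -> 10.0.0.8 (expiry=19+15=34). clock=19
Op 10: insert b.com -> 10.0.0.3 (expiry=19+13=32). clock=19
Op 11: tick 7 -> clock=26.
Op 12: tick 7 -> clock=33. purged={b.com}
Op 13: insert e.com -> 10.0.0.1 (expiry=33+16=49). clock=33
Op 14: insert a.com -> 10.0.0.3 (expiry=33+3=36). clock=33
Op 15: insert b.com -> 10.0.0.8 (expiry=33+16=49). clock=33
Op 16: tick 3 -> clock=36. purged={a.com}
Op 17: tick 9 -> clock=45.
Op 18: insert a.com -> 10.0.0.1 (expiry=45+16=61). clock=45
Op 19: tick 4 -> clock=49. purged={b.com,e.com}
Op 20: tick 9 -> clock=58.
Op 21: insert c.com -> 10.0.0.4 (expiry=58+10=68). clock=58
Op 22: tick 4 -> clock=62. purged={a.com}
Op 23: insert e.com -> 10.0.0.6 (expiry=62+5=67). clock=62
Op 24: tick 7 -> clock=69. purged={c.com,e.com}
lookup c.com: not in cache (expired or never inserted)

Answer: NXDOMAIN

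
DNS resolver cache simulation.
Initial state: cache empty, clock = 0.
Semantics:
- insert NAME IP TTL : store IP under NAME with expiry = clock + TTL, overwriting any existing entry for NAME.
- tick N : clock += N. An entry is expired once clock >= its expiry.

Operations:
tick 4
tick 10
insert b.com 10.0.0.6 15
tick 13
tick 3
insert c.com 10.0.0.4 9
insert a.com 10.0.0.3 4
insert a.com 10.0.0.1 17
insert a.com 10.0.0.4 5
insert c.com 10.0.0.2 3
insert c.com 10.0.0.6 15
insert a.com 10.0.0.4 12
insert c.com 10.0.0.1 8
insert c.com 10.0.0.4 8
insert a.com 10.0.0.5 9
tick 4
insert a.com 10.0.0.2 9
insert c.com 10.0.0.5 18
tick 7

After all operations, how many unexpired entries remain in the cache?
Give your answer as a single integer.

Answer: 2

Derivation:
Op 1: tick 4 -> clock=4.
Op 2: tick 10 -> clock=14.
Op 3: insert b.com -> 10.0.0.6 (expiry=14+15=29). clock=14
Op 4: tick 13 -> clock=27.
Op 5: tick 3 -> clock=30. purged={b.com}
Op 6: insert c.com -> 10.0.0.4 (expiry=30+9=39). clock=30
Op 7: insert a.com -> 10.0.0.3 (expiry=30+4=34). clock=30
Op 8: insert a.com -> 10.0.0.1 (expiry=30+17=47). clock=30
Op 9: insert a.com -> 10.0.0.4 (expiry=30+5=35). clock=30
Op 10: insert c.com -> 10.0.0.2 (expiry=30+3=33). clock=30
Op 11: insert c.com -> 10.0.0.6 (expiry=30+15=45). clock=30
Op 12: insert a.com -> 10.0.0.4 (expiry=30+12=42). clock=30
Op 13: insert c.com -> 10.0.0.1 (expiry=30+8=38). clock=30
Op 14: insert c.com -> 10.0.0.4 (expiry=30+8=38). clock=30
Op 15: insert a.com -> 10.0.0.5 (expiry=30+9=39). clock=30
Op 16: tick 4 -> clock=34.
Op 17: insert a.com -> 10.0.0.2 (expiry=34+9=43). clock=34
Op 18: insert c.com -> 10.0.0.5 (expiry=34+18=52). clock=34
Op 19: tick 7 -> clock=41.
Final cache (unexpired): {a.com,c.com} -> size=2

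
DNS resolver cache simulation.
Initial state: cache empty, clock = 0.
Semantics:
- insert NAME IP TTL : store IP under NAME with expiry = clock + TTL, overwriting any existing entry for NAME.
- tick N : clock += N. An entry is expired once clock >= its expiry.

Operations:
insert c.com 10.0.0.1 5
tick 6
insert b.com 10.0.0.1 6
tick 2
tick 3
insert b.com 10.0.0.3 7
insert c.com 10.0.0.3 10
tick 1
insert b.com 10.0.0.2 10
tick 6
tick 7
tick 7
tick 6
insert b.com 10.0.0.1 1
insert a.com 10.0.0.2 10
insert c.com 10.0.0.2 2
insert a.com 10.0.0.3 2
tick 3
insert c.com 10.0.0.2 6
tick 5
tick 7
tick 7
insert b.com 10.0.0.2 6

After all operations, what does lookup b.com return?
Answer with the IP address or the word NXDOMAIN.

Answer: 10.0.0.2

Derivation:
Op 1: insert c.com -> 10.0.0.1 (expiry=0+5=5). clock=0
Op 2: tick 6 -> clock=6. purged={c.com}
Op 3: insert b.com -> 10.0.0.1 (expiry=6+6=12). clock=6
Op 4: tick 2 -> clock=8.
Op 5: tick 3 -> clock=11.
Op 6: insert b.com -> 10.0.0.3 (expiry=11+7=18). clock=11
Op 7: insert c.com -> 10.0.0.3 (expiry=11+10=21). clock=11
Op 8: tick 1 -> clock=12.
Op 9: insert b.com -> 10.0.0.2 (expiry=12+10=22). clock=12
Op 10: tick 6 -> clock=18.
Op 11: tick 7 -> clock=25. purged={b.com,c.com}
Op 12: tick 7 -> clock=32.
Op 13: tick 6 -> clock=38.
Op 14: insert b.com -> 10.0.0.1 (expiry=38+1=39). clock=38
Op 15: insert a.com -> 10.0.0.2 (expiry=38+10=48). clock=38
Op 16: insert c.com -> 10.0.0.2 (expiry=38+2=40). clock=38
Op 17: insert a.com -> 10.0.0.3 (expiry=38+2=40). clock=38
Op 18: tick 3 -> clock=41. purged={a.com,b.com,c.com}
Op 19: insert c.com -> 10.0.0.2 (expiry=41+6=47). clock=41
Op 20: tick 5 -> clock=46.
Op 21: tick 7 -> clock=53. purged={c.com}
Op 22: tick 7 -> clock=60.
Op 23: insert b.com -> 10.0.0.2 (expiry=60+6=66). clock=60
lookup b.com: present, ip=10.0.0.2 expiry=66 > clock=60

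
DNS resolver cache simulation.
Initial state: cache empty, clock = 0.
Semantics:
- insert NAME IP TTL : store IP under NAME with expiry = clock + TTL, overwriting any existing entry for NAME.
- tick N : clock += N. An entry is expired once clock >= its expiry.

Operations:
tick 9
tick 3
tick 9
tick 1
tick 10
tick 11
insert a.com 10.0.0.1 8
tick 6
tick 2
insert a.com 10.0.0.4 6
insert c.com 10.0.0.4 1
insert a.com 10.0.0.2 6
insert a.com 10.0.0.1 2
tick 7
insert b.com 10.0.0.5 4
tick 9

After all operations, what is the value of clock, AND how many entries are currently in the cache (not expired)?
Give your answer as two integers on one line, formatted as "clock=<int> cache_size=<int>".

Op 1: tick 9 -> clock=9.
Op 2: tick 3 -> clock=12.
Op 3: tick 9 -> clock=21.
Op 4: tick 1 -> clock=22.
Op 5: tick 10 -> clock=32.
Op 6: tick 11 -> clock=43.
Op 7: insert a.com -> 10.0.0.1 (expiry=43+8=51). clock=43
Op 8: tick 6 -> clock=49.
Op 9: tick 2 -> clock=51. purged={a.com}
Op 10: insert a.com -> 10.0.0.4 (expiry=51+6=57). clock=51
Op 11: insert c.com -> 10.0.0.4 (expiry=51+1=52). clock=51
Op 12: insert a.com -> 10.0.0.2 (expiry=51+6=57). clock=51
Op 13: insert a.com -> 10.0.0.1 (expiry=51+2=53). clock=51
Op 14: tick 7 -> clock=58. purged={a.com,c.com}
Op 15: insert b.com -> 10.0.0.5 (expiry=58+4=62). clock=58
Op 16: tick 9 -> clock=67. purged={b.com}
Final clock = 67
Final cache (unexpired): {} -> size=0

Answer: clock=67 cache_size=0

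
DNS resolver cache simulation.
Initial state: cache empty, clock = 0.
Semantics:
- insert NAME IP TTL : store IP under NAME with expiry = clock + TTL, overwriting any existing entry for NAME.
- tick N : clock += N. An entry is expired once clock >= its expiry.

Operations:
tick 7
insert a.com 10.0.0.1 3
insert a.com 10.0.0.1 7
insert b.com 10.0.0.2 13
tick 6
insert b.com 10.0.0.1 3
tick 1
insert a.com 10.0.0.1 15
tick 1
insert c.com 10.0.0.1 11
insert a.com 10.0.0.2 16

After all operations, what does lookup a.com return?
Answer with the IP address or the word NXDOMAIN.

Op 1: tick 7 -> clock=7.
Op 2: insert a.com -> 10.0.0.1 (expiry=7+3=10). clock=7
Op 3: insert a.com -> 10.0.0.1 (expiry=7+7=14). clock=7
Op 4: insert b.com -> 10.0.0.2 (expiry=7+13=20). clock=7
Op 5: tick 6 -> clock=13.
Op 6: insert b.com -> 10.0.0.1 (expiry=13+3=16). clock=13
Op 7: tick 1 -> clock=14. purged={a.com}
Op 8: insert a.com -> 10.0.0.1 (expiry=14+15=29). clock=14
Op 9: tick 1 -> clock=15.
Op 10: insert c.com -> 10.0.0.1 (expiry=15+11=26). clock=15
Op 11: insert a.com -> 10.0.0.2 (expiry=15+16=31). clock=15
lookup a.com: present, ip=10.0.0.2 expiry=31 > clock=15

Answer: 10.0.0.2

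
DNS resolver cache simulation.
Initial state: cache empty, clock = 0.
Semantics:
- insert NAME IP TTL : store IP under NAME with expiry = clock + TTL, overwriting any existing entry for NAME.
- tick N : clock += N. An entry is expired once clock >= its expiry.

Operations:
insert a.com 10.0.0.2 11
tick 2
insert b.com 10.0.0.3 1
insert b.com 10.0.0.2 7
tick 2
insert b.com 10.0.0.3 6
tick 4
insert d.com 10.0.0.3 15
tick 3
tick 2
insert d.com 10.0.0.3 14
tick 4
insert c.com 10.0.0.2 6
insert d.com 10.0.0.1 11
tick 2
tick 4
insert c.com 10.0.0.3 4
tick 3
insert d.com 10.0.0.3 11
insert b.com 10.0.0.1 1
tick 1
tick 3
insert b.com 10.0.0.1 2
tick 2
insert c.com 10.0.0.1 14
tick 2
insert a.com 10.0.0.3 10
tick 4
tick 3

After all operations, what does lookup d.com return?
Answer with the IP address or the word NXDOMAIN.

Op 1: insert a.com -> 10.0.0.2 (expiry=0+11=11). clock=0
Op 2: tick 2 -> clock=2.
Op 3: insert b.com -> 10.0.0.3 (expiry=2+1=3). clock=2
Op 4: insert b.com -> 10.0.0.2 (expiry=2+7=9). clock=2
Op 5: tick 2 -> clock=4.
Op 6: insert b.com -> 10.0.0.3 (expiry=4+6=10). clock=4
Op 7: tick 4 -> clock=8.
Op 8: insert d.com -> 10.0.0.3 (expiry=8+15=23). clock=8
Op 9: tick 3 -> clock=11. purged={a.com,b.com}
Op 10: tick 2 -> clock=13.
Op 11: insert d.com -> 10.0.0.3 (expiry=13+14=27). clock=13
Op 12: tick 4 -> clock=17.
Op 13: insert c.com -> 10.0.0.2 (expiry=17+6=23). clock=17
Op 14: insert d.com -> 10.0.0.1 (expiry=17+11=28). clock=17
Op 15: tick 2 -> clock=19.
Op 16: tick 4 -> clock=23. purged={c.com}
Op 17: insert c.com -> 10.0.0.3 (expiry=23+4=27). clock=23
Op 18: tick 3 -> clock=26.
Op 19: insert d.com -> 10.0.0.3 (expiry=26+11=37). clock=26
Op 20: insert b.com -> 10.0.0.1 (expiry=26+1=27). clock=26
Op 21: tick 1 -> clock=27. purged={b.com,c.com}
Op 22: tick 3 -> clock=30.
Op 23: insert b.com -> 10.0.0.1 (expiry=30+2=32). clock=30
Op 24: tick 2 -> clock=32. purged={b.com}
Op 25: insert c.com -> 10.0.0.1 (expiry=32+14=46). clock=32
Op 26: tick 2 -> clock=34.
Op 27: insert a.com -> 10.0.0.3 (expiry=34+10=44). clock=34
Op 28: tick 4 -> clock=38. purged={d.com}
Op 29: tick 3 -> clock=41.
lookup d.com: not in cache (expired or never inserted)

Answer: NXDOMAIN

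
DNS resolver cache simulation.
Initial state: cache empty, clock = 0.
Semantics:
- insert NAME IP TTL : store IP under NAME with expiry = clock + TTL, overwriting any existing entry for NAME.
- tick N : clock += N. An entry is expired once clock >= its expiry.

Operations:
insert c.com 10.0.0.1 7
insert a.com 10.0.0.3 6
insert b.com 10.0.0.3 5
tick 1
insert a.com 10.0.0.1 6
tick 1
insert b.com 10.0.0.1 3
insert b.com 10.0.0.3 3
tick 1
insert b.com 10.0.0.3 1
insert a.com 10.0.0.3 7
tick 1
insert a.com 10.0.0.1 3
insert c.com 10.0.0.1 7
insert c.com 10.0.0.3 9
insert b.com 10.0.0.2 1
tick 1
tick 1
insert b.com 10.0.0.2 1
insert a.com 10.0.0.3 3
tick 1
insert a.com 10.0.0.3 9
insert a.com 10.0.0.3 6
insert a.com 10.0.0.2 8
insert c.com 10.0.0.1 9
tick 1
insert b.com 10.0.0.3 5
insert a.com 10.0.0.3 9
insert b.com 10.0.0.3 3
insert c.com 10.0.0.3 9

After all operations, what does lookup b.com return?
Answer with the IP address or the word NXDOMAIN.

Answer: 10.0.0.3

Derivation:
Op 1: insert c.com -> 10.0.0.1 (expiry=0+7=7). clock=0
Op 2: insert a.com -> 10.0.0.3 (expiry=0+6=6). clock=0
Op 3: insert b.com -> 10.0.0.3 (expiry=0+5=5). clock=0
Op 4: tick 1 -> clock=1.
Op 5: insert a.com -> 10.0.0.1 (expiry=1+6=7). clock=1
Op 6: tick 1 -> clock=2.
Op 7: insert b.com -> 10.0.0.1 (expiry=2+3=5). clock=2
Op 8: insert b.com -> 10.0.0.3 (expiry=2+3=5). clock=2
Op 9: tick 1 -> clock=3.
Op 10: insert b.com -> 10.0.0.3 (expiry=3+1=4). clock=3
Op 11: insert a.com -> 10.0.0.3 (expiry=3+7=10). clock=3
Op 12: tick 1 -> clock=4. purged={b.com}
Op 13: insert a.com -> 10.0.0.1 (expiry=4+3=7). clock=4
Op 14: insert c.com -> 10.0.0.1 (expiry=4+7=11). clock=4
Op 15: insert c.com -> 10.0.0.3 (expiry=4+9=13). clock=4
Op 16: insert b.com -> 10.0.0.2 (expiry=4+1=5). clock=4
Op 17: tick 1 -> clock=5. purged={b.com}
Op 18: tick 1 -> clock=6.
Op 19: insert b.com -> 10.0.0.2 (expiry=6+1=7). clock=6
Op 20: insert a.com -> 10.0.0.3 (expiry=6+3=9). clock=6
Op 21: tick 1 -> clock=7. purged={b.com}
Op 22: insert a.com -> 10.0.0.3 (expiry=7+9=16). clock=7
Op 23: insert a.com -> 10.0.0.3 (expiry=7+6=13). clock=7
Op 24: insert a.com -> 10.0.0.2 (expiry=7+8=15). clock=7
Op 25: insert c.com -> 10.0.0.1 (expiry=7+9=16). clock=7
Op 26: tick 1 -> clock=8.
Op 27: insert b.com -> 10.0.0.3 (expiry=8+5=13). clock=8
Op 28: insert a.com -> 10.0.0.3 (expiry=8+9=17). clock=8
Op 29: insert b.com -> 10.0.0.3 (expiry=8+3=11). clock=8
Op 30: insert c.com -> 10.0.0.3 (expiry=8+9=17). clock=8
lookup b.com: present, ip=10.0.0.3 expiry=11 > clock=8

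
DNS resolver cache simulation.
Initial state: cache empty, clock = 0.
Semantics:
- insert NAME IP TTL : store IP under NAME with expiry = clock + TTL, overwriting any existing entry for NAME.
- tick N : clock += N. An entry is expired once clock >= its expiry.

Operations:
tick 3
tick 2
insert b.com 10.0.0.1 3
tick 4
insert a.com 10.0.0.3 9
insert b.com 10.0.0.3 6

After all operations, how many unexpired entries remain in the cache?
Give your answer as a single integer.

Op 1: tick 3 -> clock=3.
Op 2: tick 2 -> clock=5.
Op 3: insert b.com -> 10.0.0.1 (expiry=5+3=8). clock=5
Op 4: tick 4 -> clock=9. purged={b.com}
Op 5: insert a.com -> 10.0.0.3 (expiry=9+9=18). clock=9
Op 6: insert b.com -> 10.0.0.3 (expiry=9+6=15). clock=9
Final cache (unexpired): {a.com,b.com} -> size=2

Answer: 2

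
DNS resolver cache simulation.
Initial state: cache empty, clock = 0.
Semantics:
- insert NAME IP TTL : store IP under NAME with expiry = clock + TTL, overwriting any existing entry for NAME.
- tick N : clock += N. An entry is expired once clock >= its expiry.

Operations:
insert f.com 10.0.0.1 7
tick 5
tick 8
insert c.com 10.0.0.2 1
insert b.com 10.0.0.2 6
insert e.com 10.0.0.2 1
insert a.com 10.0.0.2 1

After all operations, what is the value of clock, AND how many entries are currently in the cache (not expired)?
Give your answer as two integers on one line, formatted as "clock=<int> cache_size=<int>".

Op 1: insert f.com -> 10.0.0.1 (expiry=0+7=7). clock=0
Op 2: tick 5 -> clock=5.
Op 3: tick 8 -> clock=13. purged={f.com}
Op 4: insert c.com -> 10.0.0.2 (expiry=13+1=14). clock=13
Op 5: insert b.com -> 10.0.0.2 (expiry=13+6=19). clock=13
Op 6: insert e.com -> 10.0.0.2 (expiry=13+1=14). clock=13
Op 7: insert a.com -> 10.0.0.2 (expiry=13+1=14). clock=13
Final clock = 13
Final cache (unexpired): {a.com,b.com,c.com,e.com} -> size=4

Answer: clock=13 cache_size=4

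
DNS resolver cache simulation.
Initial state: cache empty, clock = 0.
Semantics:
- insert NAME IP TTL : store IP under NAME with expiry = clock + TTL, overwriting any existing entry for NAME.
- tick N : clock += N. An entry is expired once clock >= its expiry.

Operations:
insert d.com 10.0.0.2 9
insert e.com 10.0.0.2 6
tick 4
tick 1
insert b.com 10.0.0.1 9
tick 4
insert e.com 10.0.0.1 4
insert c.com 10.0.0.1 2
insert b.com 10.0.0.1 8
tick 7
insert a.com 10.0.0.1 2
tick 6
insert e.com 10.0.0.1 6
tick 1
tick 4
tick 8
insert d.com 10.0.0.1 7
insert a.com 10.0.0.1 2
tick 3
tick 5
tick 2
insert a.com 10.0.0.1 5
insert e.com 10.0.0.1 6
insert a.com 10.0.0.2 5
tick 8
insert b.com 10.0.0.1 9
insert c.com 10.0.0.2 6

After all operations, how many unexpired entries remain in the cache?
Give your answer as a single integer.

Answer: 2

Derivation:
Op 1: insert d.com -> 10.0.0.2 (expiry=0+9=9). clock=0
Op 2: insert e.com -> 10.0.0.2 (expiry=0+6=6). clock=0
Op 3: tick 4 -> clock=4.
Op 4: tick 1 -> clock=5.
Op 5: insert b.com -> 10.0.0.1 (expiry=5+9=14). clock=5
Op 6: tick 4 -> clock=9. purged={d.com,e.com}
Op 7: insert e.com -> 10.0.0.1 (expiry=9+4=13). clock=9
Op 8: insert c.com -> 10.0.0.1 (expiry=9+2=11). clock=9
Op 9: insert b.com -> 10.0.0.1 (expiry=9+8=17). clock=9
Op 10: tick 7 -> clock=16. purged={c.com,e.com}
Op 11: insert a.com -> 10.0.0.1 (expiry=16+2=18). clock=16
Op 12: tick 6 -> clock=22. purged={a.com,b.com}
Op 13: insert e.com -> 10.0.0.1 (expiry=22+6=28). clock=22
Op 14: tick 1 -> clock=23.
Op 15: tick 4 -> clock=27.
Op 16: tick 8 -> clock=35. purged={e.com}
Op 17: insert d.com -> 10.0.0.1 (expiry=35+7=42). clock=35
Op 18: insert a.com -> 10.0.0.1 (expiry=35+2=37). clock=35
Op 19: tick 3 -> clock=38. purged={a.com}
Op 20: tick 5 -> clock=43. purged={d.com}
Op 21: tick 2 -> clock=45.
Op 22: insert a.com -> 10.0.0.1 (expiry=45+5=50). clock=45
Op 23: insert e.com -> 10.0.0.1 (expiry=45+6=51). clock=45
Op 24: insert a.com -> 10.0.0.2 (expiry=45+5=50). clock=45
Op 25: tick 8 -> clock=53. purged={a.com,e.com}
Op 26: insert b.com -> 10.0.0.1 (expiry=53+9=62). clock=53
Op 27: insert c.com -> 10.0.0.2 (expiry=53+6=59). clock=53
Final cache (unexpired): {b.com,c.com} -> size=2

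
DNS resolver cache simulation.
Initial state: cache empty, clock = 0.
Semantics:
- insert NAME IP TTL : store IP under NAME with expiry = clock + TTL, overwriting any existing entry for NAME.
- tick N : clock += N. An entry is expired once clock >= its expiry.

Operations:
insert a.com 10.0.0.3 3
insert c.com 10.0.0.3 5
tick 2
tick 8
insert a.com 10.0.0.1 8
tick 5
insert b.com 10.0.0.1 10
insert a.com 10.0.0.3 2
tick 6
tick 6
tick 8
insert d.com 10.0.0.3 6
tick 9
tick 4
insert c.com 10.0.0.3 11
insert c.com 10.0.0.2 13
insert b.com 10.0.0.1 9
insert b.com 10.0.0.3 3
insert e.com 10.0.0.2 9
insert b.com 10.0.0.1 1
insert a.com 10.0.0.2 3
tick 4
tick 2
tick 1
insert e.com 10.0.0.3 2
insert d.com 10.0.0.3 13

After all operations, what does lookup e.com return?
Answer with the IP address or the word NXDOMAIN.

Op 1: insert a.com -> 10.0.0.3 (expiry=0+3=3). clock=0
Op 2: insert c.com -> 10.0.0.3 (expiry=0+5=5). clock=0
Op 3: tick 2 -> clock=2.
Op 4: tick 8 -> clock=10. purged={a.com,c.com}
Op 5: insert a.com -> 10.0.0.1 (expiry=10+8=18). clock=10
Op 6: tick 5 -> clock=15.
Op 7: insert b.com -> 10.0.0.1 (expiry=15+10=25). clock=15
Op 8: insert a.com -> 10.0.0.3 (expiry=15+2=17). clock=15
Op 9: tick 6 -> clock=21. purged={a.com}
Op 10: tick 6 -> clock=27. purged={b.com}
Op 11: tick 8 -> clock=35.
Op 12: insert d.com -> 10.0.0.3 (expiry=35+6=41). clock=35
Op 13: tick 9 -> clock=44. purged={d.com}
Op 14: tick 4 -> clock=48.
Op 15: insert c.com -> 10.0.0.3 (expiry=48+11=59). clock=48
Op 16: insert c.com -> 10.0.0.2 (expiry=48+13=61). clock=48
Op 17: insert b.com -> 10.0.0.1 (expiry=48+9=57). clock=48
Op 18: insert b.com -> 10.0.0.3 (expiry=48+3=51). clock=48
Op 19: insert e.com -> 10.0.0.2 (expiry=48+9=57). clock=48
Op 20: insert b.com -> 10.0.0.1 (expiry=48+1=49). clock=48
Op 21: insert a.com -> 10.0.0.2 (expiry=48+3=51). clock=48
Op 22: tick 4 -> clock=52. purged={a.com,b.com}
Op 23: tick 2 -> clock=54.
Op 24: tick 1 -> clock=55.
Op 25: insert e.com -> 10.0.0.3 (expiry=55+2=57). clock=55
Op 26: insert d.com -> 10.0.0.3 (expiry=55+13=68). clock=55
lookup e.com: present, ip=10.0.0.3 expiry=57 > clock=55

Answer: 10.0.0.3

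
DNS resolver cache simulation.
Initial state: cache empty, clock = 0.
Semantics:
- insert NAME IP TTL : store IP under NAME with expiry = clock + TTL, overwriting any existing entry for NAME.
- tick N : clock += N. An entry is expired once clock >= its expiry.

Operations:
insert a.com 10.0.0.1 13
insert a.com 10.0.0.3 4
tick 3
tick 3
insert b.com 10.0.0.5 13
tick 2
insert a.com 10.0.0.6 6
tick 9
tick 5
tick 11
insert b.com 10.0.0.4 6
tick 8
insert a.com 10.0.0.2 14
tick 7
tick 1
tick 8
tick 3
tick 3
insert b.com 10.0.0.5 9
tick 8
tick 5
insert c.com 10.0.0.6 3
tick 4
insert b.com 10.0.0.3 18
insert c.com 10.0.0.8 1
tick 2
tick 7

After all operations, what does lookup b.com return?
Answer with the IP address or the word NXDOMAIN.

Op 1: insert a.com -> 10.0.0.1 (expiry=0+13=13). clock=0
Op 2: insert a.com -> 10.0.0.3 (expiry=0+4=4). clock=0
Op 3: tick 3 -> clock=3.
Op 4: tick 3 -> clock=6. purged={a.com}
Op 5: insert b.com -> 10.0.0.5 (expiry=6+13=19). clock=6
Op 6: tick 2 -> clock=8.
Op 7: insert a.com -> 10.0.0.6 (expiry=8+6=14). clock=8
Op 8: tick 9 -> clock=17. purged={a.com}
Op 9: tick 5 -> clock=22. purged={b.com}
Op 10: tick 11 -> clock=33.
Op 11: insert b.com -> 10.0.0.4 (expiry=33+6=39). clock=33
Op 12: tick 8 -> clock=41. purged={b.com}
Op 13: insert a.com -> 10.0.0.2 (expiry=41+14=55). clock=41
Op 14: tick 7 -> clock=48.
Op 15: tick 1 -> clock=49.
Op 16: tick 8 -> clock=57. purged={a.com}
Op 17: tick 3 -> clock=60.
Op 18: tick 3 -> clock=63.
Op 19: insert b.com -> 10.0.0.5 (expiry=63+9=72). clock=63
Op 20: tick 8 -> clock=71.
Op 21: tick 5 -> clock=76. purged={b.com}
Op 22: insert c.com -> 10.0.0.6 (expiry=76+3=79). clock=76
Op 23: tick 4 -> clock=80. purged={c.com}
Op 24: insert b.com -> 10.0.0.3 (expiry=80+18=98). clock=80
Op 25: insert c.com -> 10.0.0.8 (expiry=80+1=81). clock=80
Op 26: tick 2 -> clock=82. purged={c.com}
Op 27: tick 7 -> clock=89.
lookup b.com: present, ip=10.0.0.3 expiry=98 > clock=89

Answer: 10.0.0.3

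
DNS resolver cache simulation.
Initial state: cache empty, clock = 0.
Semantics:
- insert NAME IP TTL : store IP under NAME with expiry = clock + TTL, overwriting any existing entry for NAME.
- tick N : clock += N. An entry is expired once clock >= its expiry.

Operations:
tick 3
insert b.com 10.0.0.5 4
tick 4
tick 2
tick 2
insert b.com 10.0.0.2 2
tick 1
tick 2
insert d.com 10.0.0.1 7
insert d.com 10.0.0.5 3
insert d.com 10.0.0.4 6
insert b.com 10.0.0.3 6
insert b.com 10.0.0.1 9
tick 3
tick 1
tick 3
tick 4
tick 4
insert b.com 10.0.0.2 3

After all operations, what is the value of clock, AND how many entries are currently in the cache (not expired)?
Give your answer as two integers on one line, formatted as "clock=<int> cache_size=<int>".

Answer: clock=29 cache_size=1

Derivation:
Op 1: tick 3 -> clock=3.
Op 2: insert b.com -> 10.0.0.5 (expiry=3+4=7). clock=3
Op 3: tick 4 -> clock=7. purged={b.com}
Op 4: tick 2 -> clock=9.
Op 5: tick 2 -> clock=11.
Op 6: insert b.com -> 10.0.0.2 (expiry=11+2=13). clock=11
Op 7: tick 1 -> clock=12.
Op 8: tick 2 -> clock=14. purged={b.com}
Op 9: insert d.com -> 10.0.0.1 (expiry=14+7=21). clock=14
Op 10: insert d.com -> 10.0.0.5 (expiry=14+3=17). clock=14
Op 11: insert d.com -> 10.0.0.4 (expiry=14+6=20). clock=14
Op 12: insert b.com -> 10.0.0.3 (expiry=14+6=20). clock=14
Op 13: insert b.com -> 10.0.0.1 (expiry=14+9=23). clock=14
Op 14: tick 3 -> clock=17.
Op 15: tick 1 -> clock=18.
Op 16: tick 3 -> clock=21. purged={d.com}
Op 17: tick 4 -> clock=25. purged={b.com}
Op 18: tick 4 -> clock=29.
Op 19: insert b.com -> 10.0.0.2 (expiry=29+3=32). clock=29
Final clock = 29
Final cache (unexpired): {b.com} -> size=1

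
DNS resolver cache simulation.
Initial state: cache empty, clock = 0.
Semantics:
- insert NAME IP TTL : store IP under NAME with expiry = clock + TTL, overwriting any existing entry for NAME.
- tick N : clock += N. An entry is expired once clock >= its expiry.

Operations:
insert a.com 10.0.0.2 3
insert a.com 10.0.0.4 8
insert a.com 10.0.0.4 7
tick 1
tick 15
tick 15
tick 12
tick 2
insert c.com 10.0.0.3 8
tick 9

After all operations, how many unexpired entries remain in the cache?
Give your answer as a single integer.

Answer: 0

Derivation:
Op 1: insert a.com -> 10.0.0.2 (expiry=0+3=3). clock=0
Op 2: insert a.com -> 10.0.0.4 (expiry=0+8=8). clock=0
Op 3: insert a.com -> 10.0.0.4 (expiry=0+7=7). clock=0
Op 4: tick 1 -> clock=1.
Op 5: tick 15 -> clock=16. purged={a.com}
Op 6: tick 15 -> clock=31.
Op 7: tick 12 -> clock=43.
Op 8: tick 2 -> clock=45.
Op 9: insert c.com -> 10.0.0.3 (expiry=45+8=53). clock=45
Op 10: tick 9 -> clock=54. purged={c.com}
Final cache (unexpired): {} -> size=0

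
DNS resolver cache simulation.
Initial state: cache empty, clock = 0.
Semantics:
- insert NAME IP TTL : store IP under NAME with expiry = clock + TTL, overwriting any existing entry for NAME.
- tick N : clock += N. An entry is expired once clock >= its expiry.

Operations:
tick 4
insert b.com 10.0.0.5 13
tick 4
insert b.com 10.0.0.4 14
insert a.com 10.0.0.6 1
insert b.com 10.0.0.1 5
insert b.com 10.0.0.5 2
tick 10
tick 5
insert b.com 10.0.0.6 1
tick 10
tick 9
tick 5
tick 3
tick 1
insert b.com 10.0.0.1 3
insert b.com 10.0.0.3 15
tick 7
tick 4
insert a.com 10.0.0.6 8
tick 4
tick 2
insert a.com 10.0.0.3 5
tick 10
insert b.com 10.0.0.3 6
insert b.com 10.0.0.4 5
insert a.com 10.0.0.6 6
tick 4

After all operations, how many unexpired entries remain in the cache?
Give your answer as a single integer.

Op 1: tick 4 -> clock=4.
Op 2: insert b.com -> 10.0.0.5 (expiry=4+13=17). clock=4
Op 3: tick 4 -> clock=8.
Op 4: insert b.com -> 10.0.0.4 (expiry=8+14=22). clock=8
Op 5: insert a.com -> 10.0.0.6 (expiry=8+1=9). clock=8
Op 6: insert b.com -> 10.0.0.1 (expiry=8+5=13). clock=8
Op 7: insert b.com -> 10.0.0.5 (expiry=8+2=10). clock=8
Op 8: tick 10 -> clock=18. purged={a.com,b.com}
Op 9: tick 5 -> clock=23.
Op 10: insert b.com -> 10.0.0.6 (expiry=23+1=24). clock=23
Op 11: tick 10 -> clock=33. purged={b.com}
Op 12: tick 9 -> clock=42.
Op 13: tick 5 -> clock=47.
Op 14: tick 3 -> clock=50.
Op 15: tick 1 -> clock=51.
Op 16: insert b.com -> 10.0.0.1 (expiry=51+3=54). clock=51
Op 17: insert b.com -> 10.0.0.3 (expiry=51+15=66). clock=51
Op 18: tick 7 -> clock=58.
Op 19: tick 4 -> clock=62.
Op 20: insert a.com -> 10.0.0.6 (expiry=62+8=70). clock=62
Op 21: tick 4 -> clock=66. purged={b.com}
Op 22: tick 2 -> clock=68.
Op 23: insert a.com -> 10.0.0.3 (expiry=68+5=73). clock=68
Op 24: tick 10 -> clock=78. purged={a.com}
Op 25: insert b.com -> 10.0.0.3 (expiry=78+6=84). clock=78
Op 26: insert b.com -> 10.0.0.4 (expiry=78+5=83). clock=78
Op 27: insert a.com -> 10.0.0.6 (expiry=78+6=84). clock=78
Op 28: tick 4 -> clock=82.
Final cache (unexpired): {a.com,b.com} -> size=2

Answer: 2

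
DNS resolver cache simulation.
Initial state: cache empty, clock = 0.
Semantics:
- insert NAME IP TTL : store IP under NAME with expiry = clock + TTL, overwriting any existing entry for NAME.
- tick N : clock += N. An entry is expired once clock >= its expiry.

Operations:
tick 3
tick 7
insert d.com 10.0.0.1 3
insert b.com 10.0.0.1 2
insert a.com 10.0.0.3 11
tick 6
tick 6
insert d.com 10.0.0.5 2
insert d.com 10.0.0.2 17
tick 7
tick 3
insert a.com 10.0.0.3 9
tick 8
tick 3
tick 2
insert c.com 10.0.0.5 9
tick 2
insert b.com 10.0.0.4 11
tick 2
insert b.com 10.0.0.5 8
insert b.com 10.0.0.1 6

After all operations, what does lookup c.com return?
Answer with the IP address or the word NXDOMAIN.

Answer: 10.0.0.5

Derivation:
Op 1: tick 3 -> clock=3.
Op 2: tick 7 -> clock=10.
Op 3: insert d.com -> 10.0.0.1 (expiry=10+3=13). clock=10
Op 4: insert b.com -> 10.0.0.1 (expiry=10+2=12). clock=10
Op 5: insert a.com -> 10.0.0.3 (expiry=10+11=21). clock=10
Op 6: tick 6 -> clock=16. purged={b.com,d.com}
Op 7: tick 6 -> clock=22. purged={a.com}
Op 8: insert d.com -> 10.0.0.5 (expiry=22+2=24). clock=22
Op 9: insert d.com -> 10.0.0.2 (expiry=22+17=39). clock=22
Op 10: tick 7 -> clock=29.
Op 11: tick 3 -> clock=32.
Op 12: insert a.com -> 10.0.0.3 (expiry=32+9=41). clock=32
Op 13: tick 8 -> clock=40. purged={d.com}
Op 14: tick 3 -> clock=43. purged={a.com}
Op 15: tick 2 -> clock=45.
Op 16: insert c.com -> 10.0.0.5 (expiry=45+9=54). clock=45
Op 17: tick 2 -> clock=47.
Op 18: insert b.com -> 10.0.0.4 (expiry=47+11=58). clock=47
Op 19: tick 2 -> clock=49.
Op 20: insert b.com -> 10.0.0.5 (expiry=49+8=57). clock=49
Op 21: insert b.com -> 10.0.0.1 (expiry=49+6=55). clock=49
lookup c.com: present, ip=10.0.0.5 expiry=54 > clock=49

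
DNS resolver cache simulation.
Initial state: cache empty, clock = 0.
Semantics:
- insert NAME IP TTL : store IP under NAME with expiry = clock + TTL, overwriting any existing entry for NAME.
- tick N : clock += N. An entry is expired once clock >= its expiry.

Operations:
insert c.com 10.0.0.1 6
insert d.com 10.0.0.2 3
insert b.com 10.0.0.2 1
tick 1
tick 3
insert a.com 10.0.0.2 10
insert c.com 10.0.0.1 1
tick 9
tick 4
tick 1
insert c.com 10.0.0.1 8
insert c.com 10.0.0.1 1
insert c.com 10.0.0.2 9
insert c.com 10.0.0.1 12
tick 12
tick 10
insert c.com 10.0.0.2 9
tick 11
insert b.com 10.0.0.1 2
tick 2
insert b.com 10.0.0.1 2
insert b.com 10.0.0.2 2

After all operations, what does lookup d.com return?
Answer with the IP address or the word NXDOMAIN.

Op 1: insert c.com -> 10.0.0.1 (expiry=0+6=6). clock=0
Op 2: insert d.com -> 10.0.0.2 (expiry=0+3=3). clock=0
Op 3: insert b.com -> 10.0.0.2 (expiry=0+1=1). clock=0
Op 4: tick 1 -> clock=1. purged={b.com}
Op 5: tick 3 -> clock=4. purged={d.com}
Op 6: insert a.com -> 10.0.0.2 (expiry=4+10=14). clock=4
Op 7: insert c.com -> 10.0.0.1 (expiry=4+1=5). clock=4
Op 8: tick 9 -> clock=13. purged={c.com}
Op 9: tick 4 -> clock=17. purged={a.com}
Op 10: tick 1 -> clock=18.
Op 11: insert c.com -> 10.0.0.1 (expiry=18+8=26). clock=18
Op 12: insert c.com -> 10.0.0.1 (expiry=18+1=19). clock=18
Op 13: insert c.com -> 10.0.0.2 (expiry=18+9=27). clock=18
Op 14: insert c.com -> 10.0.0.1 (expiry=18+12=30). clock=18
Op 15: tick 12 -> clock=30. purged={c.com}
Op 16: tick 10 -> clock=40.
Op 17: insert c.com -> 10.0.0.2 (expiry=40+9=49). clock=40
Op 18: tick 11 -> clock=51. purged={c.com}
Op 19: insert b.com -> 10.0.0.1 (expiry=51+2=53). clock=51
Op 20: tick 2 -> clock=53. purged={b.com}
Op 21: insert b.com -> 10.0.0.1 (expiry=53+2=55). clock=53
Op 22: insert b.com -> 10.0.0.2 (expiry=53+2=55). clock=53
lookup d.com: not in cache (expired or never inserted)

Answer: NXDOMAIN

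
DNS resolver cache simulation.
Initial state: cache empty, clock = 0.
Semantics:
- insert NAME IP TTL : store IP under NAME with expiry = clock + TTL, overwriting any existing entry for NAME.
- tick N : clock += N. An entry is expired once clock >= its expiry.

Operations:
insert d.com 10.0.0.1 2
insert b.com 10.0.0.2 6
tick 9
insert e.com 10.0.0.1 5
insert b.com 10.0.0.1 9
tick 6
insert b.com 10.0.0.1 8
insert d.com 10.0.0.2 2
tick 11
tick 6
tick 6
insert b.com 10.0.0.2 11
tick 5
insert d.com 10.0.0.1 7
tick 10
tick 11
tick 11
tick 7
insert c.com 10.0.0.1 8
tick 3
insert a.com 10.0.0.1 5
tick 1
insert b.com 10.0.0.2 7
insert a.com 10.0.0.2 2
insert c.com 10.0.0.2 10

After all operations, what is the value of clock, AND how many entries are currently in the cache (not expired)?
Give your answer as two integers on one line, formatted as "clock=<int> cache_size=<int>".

Answer: clock=86 cache_size=3

Derivation:
Op 1: insert d.com -> 10.0.0.1 (expiry=0+2=2). clock=0
Op 2: insert b.com -> 10.0.0.2 (expiry=0+6=6). clock=0
Op 3: tick 9 -> clock=9. purged={b.com,d.com}
Op 4: insert e.com -> 10.0.0.1 (expiry=9+5=14). clock=9
Op 5: insert b.com -> 10.0.0.1 (expiry=9+9=18). clock=9
Op 6: tick 6 -> clock=15. purged={e.com}
Op 7: insert b.com -> 10.0.0.1 (expiry=15+8=23). clock=15
Op 8: insert d.com -> 10.0.0.2 (expiry=15+2=17). clock=15
Op 9: tick 11 -> clock=26. purged={b.com,d.com}
Op 10: tick 6 -> clock=32.
Op 11: tick 6 -> clock=38.
Op 12: insert b.com -> 10.0.0.2 (expiry=38+11=49). clock=38
Op 13: tick 5 -> clock=43.
Op 14: insert d.com -> 10.0.0.1 (expiry=43+7=50). clock=43
Op 15: tick 10 -> clock=53. purged={b.com,d.com}
Op 16: tick 11 -> clock=64.
Op 17: tick 11 -> clock=75.
Op 18: tick 7 -> clock=82.
Op 19: insert c.com -> 10.0.0.1 (expiry=82+8=90). clock=82
Op 20: tick 3 -> clock=85.
Op 21: insert a.com -> 10.0.0.1 (expiry=85+5=90). clock=85
Op 22: tick 1 -> clock=86.
Op 23: insert b.com -> 10.0.0.2 (expiry=86+7=93). clock=86
Op 24: insert a.com -> 10.0.0.2 (expiry=86+2=88). clock=86
Op 25: insert c.com -> 10.0.0.2 (expiry=86+10=96). clock=86
Final clock = 86
Final cache (unexpired): {a.com,b.com,c.com} -> size=3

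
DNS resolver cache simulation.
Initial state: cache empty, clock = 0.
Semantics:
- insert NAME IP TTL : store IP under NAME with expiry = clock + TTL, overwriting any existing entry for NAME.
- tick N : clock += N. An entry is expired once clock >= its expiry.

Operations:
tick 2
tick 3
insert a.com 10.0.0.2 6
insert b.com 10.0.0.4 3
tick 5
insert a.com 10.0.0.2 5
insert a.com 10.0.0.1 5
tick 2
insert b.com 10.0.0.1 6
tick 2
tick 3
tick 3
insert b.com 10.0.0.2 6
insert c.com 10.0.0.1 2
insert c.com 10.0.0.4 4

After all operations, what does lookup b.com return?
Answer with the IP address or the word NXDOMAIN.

Op 1: tick 2 -> clock=2.
Op 2: tick 3 -> clock=5.
Op 3: insert a.com -> 10.0.0.2 (expiry=5+6=11). clock=5
Op 4: insert b.com -> 10.0.0.4 (expiry=5+3=8). clock=5
Op 5: tick 5 -> clock=10. purged={b.com}
Op 6: insert a.com -> 10.0.0.2 (expiry=10+5=15). clock=10
Op 7: insert a.com -> 10.0.0.1 (expiry=10+5=15). clock=10
Op 8: tick 2 -> clock=12.
Op 9: insert b.com -> 10.0.0.1 (expiry=12+6=18). clock=12
Op 10: tick 2 -> clock=14.
Op 11: tick 3 -> clock=17. purged={a.com}
Op 12: tick 3 -> clock=20. purged={b.com}
Op 13: insert b.com -> 10.0.0.2 (expiry=20+6=26). clock=20
Op 14: insert c.com -> 10.0.0.1 (expiry=20+2=22). clock=20
Op 15: insert c.com -> 10.0.0.4 (expiry=20+4=24). clock=20
lookup b.com: present, ip=10.0.0.2 expiry=26 > clock=20

Answer: 10.0.0.2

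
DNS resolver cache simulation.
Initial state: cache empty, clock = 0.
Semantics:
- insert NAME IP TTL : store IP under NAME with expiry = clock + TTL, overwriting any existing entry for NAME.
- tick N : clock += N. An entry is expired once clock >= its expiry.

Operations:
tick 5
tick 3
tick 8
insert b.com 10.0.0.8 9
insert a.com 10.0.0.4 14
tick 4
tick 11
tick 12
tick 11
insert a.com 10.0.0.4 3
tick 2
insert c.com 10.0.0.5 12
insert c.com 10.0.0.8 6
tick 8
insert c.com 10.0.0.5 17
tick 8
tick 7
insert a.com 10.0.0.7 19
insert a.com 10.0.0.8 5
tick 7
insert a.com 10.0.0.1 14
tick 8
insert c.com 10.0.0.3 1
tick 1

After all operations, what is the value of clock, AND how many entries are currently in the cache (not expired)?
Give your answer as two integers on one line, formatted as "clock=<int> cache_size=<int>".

Op 1: tick 5 -> clock=5.
Op 2: tick 3 -> clock=8.
Op 3: tick 8 -> clock=16.
Op 4: insert b.com -> 10.0.0.8 (expiry=16+9=25). clock=16
Op 5: insert a.com -> 10.0.0.4 (expiry=16+14=30). clock=16
Op 6: tick 4 -> clock=20.
Op 7: tick 11 -> clock=31. purged={a.com,b.com}
Op 8: tick 12 -> clock=43.
Op 9: tick 11 -> clock=54.
Op 10: insert a.com -> 10.0.0.4 (expiry=54+3=57). clock=54
Op 11: tick 2 -> clock=56.
Op 12: insert c.com -> 10.0.0.5 (expiry=56+12=68). clock=56
Op 13: insert c.com -> 10.0.0.8 (expiry=56+6=62). clock=56
Op 14: tick 8 -> clock=64. purged={a.com,c.com}
Op 15: insert c.com -> 10.0.0.5 (expiry=64+17=81). clock=64
Op 16: tick 8 -> clock=72.
Op 17: tick 7 -> clock=79.
Op 18: insert a.com -> 10.0.0.7 (expiry=79+19=98). clock=79
Op 19: insert a.com -> 10.0.0.8 (expiry=79+5=84). clock=79
Op 20: tick 7 -> clock=86. purged={a.com,c.com}
Op 21: insert a.com -> 10.0.0.1 (expiry=86+14=100). clock=86
Op 22: tick 8 -> clock=94.
Op 23: insert c.com -> 10.0.0.3 (expiry=94+1=95). clock=94
Op 24: tick 1 -> clock=95. purged={c.com}
Final clock = 95
Final cache (unexpired): {a.com} -> size=1

Answer: clock=95 cache_size=1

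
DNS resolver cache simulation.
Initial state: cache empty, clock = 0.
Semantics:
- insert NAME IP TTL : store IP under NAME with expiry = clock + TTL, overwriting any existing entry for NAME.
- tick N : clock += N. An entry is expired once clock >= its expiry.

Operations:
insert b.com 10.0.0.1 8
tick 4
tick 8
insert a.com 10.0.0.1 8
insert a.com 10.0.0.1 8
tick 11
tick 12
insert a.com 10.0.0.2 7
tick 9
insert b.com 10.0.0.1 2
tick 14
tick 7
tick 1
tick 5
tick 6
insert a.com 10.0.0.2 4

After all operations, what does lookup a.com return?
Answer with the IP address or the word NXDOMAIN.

Op 1: insert b.com -> 10.0.0.1 (expiry=0+8=8). clock=0
Op 2: tick 4 -> clock=4.
Op 3: tick 8 -> clock=12. purged={b.com}
Op 4: insert a.com -> 10.0.0.1 (expiry=12+8=20). clock=12
Op 5: insert a.com -> 10.0.0.1 (expiry=12+8=20). clock=12
Op 6: tick 11 -> clock=23. purged={a.com}
Op 7: tick 12 -> clock=35.
Op 8: insert a.com -> 10.0.0.2 (expiry=35+7=42). clock=35
Op 9: tick 9 -> clock=44. purged={a.com}
Op 10: insert b.com -> 10.0.0.1 (expiry=44+2=46). clock=44
Op 11: tick 14 -> clock=58. purged={b.com}
Op 12: tick 7 -> clock=65.
Op 13: tick 1 -> clock=66.
Op 14: tick 5 -> clock=71.
Op 15: tick 6 -> clock=77.
Op 16: insert a.com -> 10.0.0.2 (expiry=77+4=81). clock=77
lookup a.com: present, ip=10.0.0.2 expiry=81 > clock=77

Answer: 10.0.0.2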